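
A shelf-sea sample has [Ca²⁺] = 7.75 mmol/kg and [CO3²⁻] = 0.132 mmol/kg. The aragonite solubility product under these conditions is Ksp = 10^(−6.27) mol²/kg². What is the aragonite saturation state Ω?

Ω = 1.90

Ksp = 10^(−6.27) = 5.370×10^-7
Ω = [Ca²⁺][CO3²⁻]/Ksp = (7.75×10^-3)(0.132×10^-3) / 5.370×10^-7 = 1.90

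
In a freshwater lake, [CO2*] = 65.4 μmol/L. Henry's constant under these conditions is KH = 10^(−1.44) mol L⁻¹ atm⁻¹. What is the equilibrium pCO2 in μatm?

pCO2 = 1800 μatm

KH = 10^(−1.44) = 3.631×10^-2 mol L⁻¹ atm⁻¹
pCO2 = [CO2*]/KH = 65.4×10^-6 / 3.631×10^-2 = 1.80×10^-3 atm = 1800 μatm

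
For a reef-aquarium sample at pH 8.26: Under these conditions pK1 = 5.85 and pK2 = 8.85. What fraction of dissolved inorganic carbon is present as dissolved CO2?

α₀ = 1 / (1 + K1/[H⁺] + K1K2/[H⁺]²) = 1 / (1 + 10^+2.41 + 10^+1.82)
   = 1 / (1 + 257.04 + 66.069) = 1/324.11 = 0.003085

α₀ = 0.00309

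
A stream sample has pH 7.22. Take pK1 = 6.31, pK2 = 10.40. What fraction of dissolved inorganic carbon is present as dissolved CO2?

α₀ = 0.109

α₀ = 1 / (1 + K1/[H⁺] + K1K2/[H⁺]²) = 1 / (1 + 10^+0.91 + 10^-2.27)
   = 1 / (1 + 8.1283 + 0.0053703) = 1/9.1337 = 0.1095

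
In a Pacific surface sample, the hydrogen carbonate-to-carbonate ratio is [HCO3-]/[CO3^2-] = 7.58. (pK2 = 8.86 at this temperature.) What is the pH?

pH = 7.98

From K2 = [H⁺][CO3^2-]/[HCO3-]:  pH = pK2 − log₁₀([HCO3-]/[CO3^2-])
log₁₀(7.58) = +0.880
pH = 8.86 − (+0.880) = 7.98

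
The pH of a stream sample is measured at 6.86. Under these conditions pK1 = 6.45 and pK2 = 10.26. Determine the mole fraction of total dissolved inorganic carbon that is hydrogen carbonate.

α₁ = 0.720

α₁ = 1 / (1 + [H⁺]/K1 + K2/[H⁺]) = 1 / (1 + 10^-0.41 + 10^-3.40)
   = 1 / (1 + 0.38905 + 0.00039811) = 1/1.3894 = 0.7197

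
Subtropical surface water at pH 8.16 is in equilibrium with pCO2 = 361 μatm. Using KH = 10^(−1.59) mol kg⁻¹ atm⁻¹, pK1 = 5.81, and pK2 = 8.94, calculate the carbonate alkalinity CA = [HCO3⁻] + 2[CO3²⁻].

CA = 2.77 mmol/kg

[CO2*] = KH · pCO2 = 10^(−1.59) × 361×10^-6 = 9.279×10^-6 mol/kg
α₀ = 1/(1 + K1/[H⁺] + K1K2/[H⁺]²) = 1/(1 + 10^+2.35 + 10^+1.57) = 0.003816
DIC = [CO2*]/α₀ = 9.279×10^-6 / 0.003816 = 2.431 mmol/kg
CA = (α₁ + 2α₂)·DIC = (0.8544 + 2×0.1418) × 2.431 = 2.77 mmol/kg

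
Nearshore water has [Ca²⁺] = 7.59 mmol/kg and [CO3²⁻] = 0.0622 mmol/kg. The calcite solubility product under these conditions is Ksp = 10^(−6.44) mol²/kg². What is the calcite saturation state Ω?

Ksp = 10^(−6.44) = 3.631×10^-7
Ω = [Ca²⁺][CO3²⁻]/Ksp = (7.59×10^-3)(0.0622×10^-3) / 3.631×10^-7 = 1.30

Ω = 1.30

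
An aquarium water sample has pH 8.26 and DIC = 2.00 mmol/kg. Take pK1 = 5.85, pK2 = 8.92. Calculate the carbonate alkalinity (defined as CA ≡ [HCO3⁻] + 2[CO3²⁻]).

CA = 2.35 mmol/kg

CA = [HCO3⁻] + 2[CO3²⁻] = (α₁ + 2α₂)·DIC
At pH 8.26: [H⁺]/K1 = 10^-2.41 = 0.0038905, K2/[H⁺] = 10^-0.66 = 0.21878
α₁ = 1/(1 + 0.0038905 + 0.21878) = 1/1.2227 = 0.8179; α₂ = α₁·K2/[H⁺] = 0.1789
α₁ + 2α₂ = 1.1758
CA = 1.1758 × 2.00 = 2.35 mmol/kg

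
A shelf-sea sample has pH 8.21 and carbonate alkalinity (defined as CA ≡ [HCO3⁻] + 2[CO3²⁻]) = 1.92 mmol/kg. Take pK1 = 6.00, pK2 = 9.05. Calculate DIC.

CA = [HCO3⁻] + 2[CO3²⁻] = (α₁ + 2α₂)·DIC
At pH 8.21: [H⁺]/K1 = 10^-2.21 = 0.0061660, K2/[H⁺] = 10^-0.84 = 0.14454
α₁ = 1/(1 + 0.0061660 + 0.14454) = 1/1.1507 = 0.8690; α₂ = α₁·K2/[H⁺] = 0.1256
α₁ + 2α₂ = 1.1203
DIC = CA / (α₁ + 2α₂) = 1.92 / 1.1203 = 1.71 mmol/kg

DIC = 1.71 mmol/kg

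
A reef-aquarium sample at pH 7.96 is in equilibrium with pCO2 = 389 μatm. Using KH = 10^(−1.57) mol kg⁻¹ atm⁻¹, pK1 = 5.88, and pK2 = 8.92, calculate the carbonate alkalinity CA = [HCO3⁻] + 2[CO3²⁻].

CA = 1.53 mmol/kg

[CO2*] = KH · pCO2 = 10^(−1.57) × 389×10^-6 = 1.047×10^-5 mol/kg
α₀ = 1/(1 + K1/[H⁺] + K1K2/[H⁺]²) = 1/(1 + 10^+2.08 + 10^+1.12) = 0.007440
DIC = [CO2*]/α₀ = 1.047×10^-5 / 0.007440 = 1.407 mmol/kg
CA = (α₁ + 2α₂)·DIC = (0.8945 + 2×0.09808) × 1.407 = 1.53 mmol/kg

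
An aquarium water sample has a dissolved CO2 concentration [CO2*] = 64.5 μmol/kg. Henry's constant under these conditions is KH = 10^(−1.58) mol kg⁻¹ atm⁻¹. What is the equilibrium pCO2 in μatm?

KH = 10^(−1.58) = 2.630×10^-2 mol kg⁻¹ atm⁻¹
pCO2 = [CO2*]/KH = 64.5×10^-6 / 2.630×10^-2 = 2.45×10^-3 atm = 2450 μatm

pCO2 = 2450 μatm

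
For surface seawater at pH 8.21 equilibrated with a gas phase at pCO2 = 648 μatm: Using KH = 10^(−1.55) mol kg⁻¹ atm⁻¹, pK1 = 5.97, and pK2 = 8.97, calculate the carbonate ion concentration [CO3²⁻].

[CO2*] = KH · pCO2 = 10^(−1.55) × 648×10^-6 = 1.826×10^-5 mol/kg
α₀ = 1/(1 + K1/[H⁺] + K1K2/[H⁺]²) = 1/(1 + 10^+2.24 + 10^+1.48) = 0.004879
DIC = [CO2*]/α₀ = 1.826×10^-5 / 0.004879 = 3.744 mmol/kg
[CO3²⁻] = α₂·DIC; α₂ = 0.1473, so [CO3²⁻] = 0.1473 × 3.744 = 0.552 mmol/kg

[CO3²⁻] = 0.552 mmol/kg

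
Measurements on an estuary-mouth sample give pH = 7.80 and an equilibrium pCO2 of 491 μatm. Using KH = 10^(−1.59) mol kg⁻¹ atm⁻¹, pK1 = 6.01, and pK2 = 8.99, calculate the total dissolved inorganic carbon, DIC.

[CO2*] = KH · pCO2 = 10^(−1.59) × 491×10^-6 = 1.262×10^-5 mol/kg
α₀ = 1/(1 + K1/[H⁺] + K1K2/[H⁺]²) = 1/(1 + 10^+1.79 + 10^+0.60) = 0.01501
DIC = [CO2*]/α₀ = 1.262×10^-5 / 0.01501 = 0.841 mmol/kg

DIC = 0.841 mmol/kg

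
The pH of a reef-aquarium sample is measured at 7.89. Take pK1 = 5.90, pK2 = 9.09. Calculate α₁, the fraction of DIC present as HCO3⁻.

α₁ = 0.932

α₁ = 1 / (1 + [H⁺]/K1 + K2/[H⁺]) = 1 / (1 + 10^-1.99 + 10^-1.20)
   = 1 / (1 + 0.010233 + 0.063096) = 1/1.0733 = 0.9317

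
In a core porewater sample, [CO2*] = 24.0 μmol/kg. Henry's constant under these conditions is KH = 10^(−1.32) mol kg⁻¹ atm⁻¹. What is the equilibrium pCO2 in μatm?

pCO2 = 501 μatm

KH = 10^(−1.32) = 4.786×10^-2 mol kg⁻¹ atm⁻¹
pCO2 = [CO2*]/KH = 24.0×10^-6 / 4.786×10^-2 = 5.01×10^-4 atm = 501 μatm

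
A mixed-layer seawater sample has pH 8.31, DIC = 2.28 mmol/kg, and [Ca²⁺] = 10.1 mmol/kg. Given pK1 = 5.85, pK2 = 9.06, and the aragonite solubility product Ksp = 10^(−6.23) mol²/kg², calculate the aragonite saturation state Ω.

α₂ = 1 / (1 + [H⁺]/K2 + [H⁺]²/(K1K2)) = 1 / (1 + 10^+0.75 + 10^-1.71)
   = 1 / (1 + 5.6234 + 0.019498) = 1/6.6429 = 0.1505
[CO3²⁻] = α₂ × DIC = 0.1505 × 2.28 = 0.3432 mmol/kg
Ksp = 10^(−6.23) = 5.888×10^-7
Ω = [Ca²⁺][CO3²⁻]/Ksp = (10.1×10^-3)(3.432×10^-4) / 5.888×10^-7 = 5.89

Ω = 5.89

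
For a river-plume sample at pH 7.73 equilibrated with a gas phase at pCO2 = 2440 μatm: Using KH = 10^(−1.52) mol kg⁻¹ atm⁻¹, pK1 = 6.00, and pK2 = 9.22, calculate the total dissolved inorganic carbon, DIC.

[CO2*] = KH · pCO2 = 10^(−1.52) × 2440×10^-6 = 7.369×10^-5 mol/kg
α₀ = 1/(1 + K1/[H⁺] + K1K2/[H⁺]²) = 1/(1 + 10^+1.73 + 10^+0.24) = 0.01772
DIC = [CO2*]/α₀ = 7.369×10^-5 / 0.01772 = 4.16 mmol/kg

DIC = 4.16 mmol/kg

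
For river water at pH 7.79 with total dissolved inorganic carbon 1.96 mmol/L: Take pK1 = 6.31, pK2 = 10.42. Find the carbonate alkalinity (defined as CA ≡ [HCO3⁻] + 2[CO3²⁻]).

CA = 1.90 mmol/L

CA = [HCO3⁻] + 2[CO3²⁻] = (α₁ + 2α₂)·DIC
At pH 7.79: [H⁺]/K1 = 10^-1.48 = 0.033113, K2/[H⁺] = 10^-2.63 = 0.0023442
α₁ = 1/(1 + 0.033113 + 0.0023442) = 1/1.0355 = 0.9658; α₂ = α₁·K2/[H⁺] = 0.002264
α₁ + 2α₂ = 0.9703
CA = 0.9703 × 1.96 = 1.90 mmol/L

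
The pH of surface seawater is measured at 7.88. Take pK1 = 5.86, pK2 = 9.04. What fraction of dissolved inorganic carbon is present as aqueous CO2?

α₀ = 0.00885

α₀ = 1 / (1 + K1/[H⁺] + K1K2/[H⁺]²) = 1 / (1 + 10^+2.02 + 10^+0.86)
   = 1 / (1 + 104.71 + 7.2444) = 1/112.96 = 0.008853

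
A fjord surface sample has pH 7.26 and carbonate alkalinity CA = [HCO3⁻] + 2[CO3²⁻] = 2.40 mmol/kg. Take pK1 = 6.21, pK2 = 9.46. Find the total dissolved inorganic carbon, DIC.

DIC = 2.60 mmol/kg

CA = [HCO3⁻] + 2[CO3²⁻] = (α₁ + 2α₂)·DIC
At pH 7.26: [H⁺]/K1 = 10^-1.05 = 0.089125, K2/[H⁺] = 10^-2.20 = 0.0063096
α₁ = 1/(1 + 0.089125 + 0.0063096) = 1/1.0954 = 0.9129; α₂ = α₁·K2/[H⁺] = 0.005760
α₁ + 2α₂ = 0.9244
DIC = CA / (α₁ + 2α₂) = 2.40 / 0.9244 = 2.60 mmol/kg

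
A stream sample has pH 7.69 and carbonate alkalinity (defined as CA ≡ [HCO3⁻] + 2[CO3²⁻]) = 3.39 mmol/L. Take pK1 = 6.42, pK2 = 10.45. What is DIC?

DIC = 3.57 mmol/L

CA = [HCO3⁻] + 2[CO3²⁻] = (α₁ + 2α₂)·DIC
At pH 7.69: [H⁺]/K1 = 10^-1.27 = 0.053703, K2/[H⁺] = 10^-2.76 = 0.0017378
α₁ = 1/(1 + 0.053703 + 0.0017378) = 1/1.0554 = 0.9475; α₂ = α₁·K2/[H⁺] = 0.001647
α₁ + 2α₂ = 0.9508
DIC = CA / (α₁ + 2α₂) = 3.39 / 0.9508 = 3.57 mmol/L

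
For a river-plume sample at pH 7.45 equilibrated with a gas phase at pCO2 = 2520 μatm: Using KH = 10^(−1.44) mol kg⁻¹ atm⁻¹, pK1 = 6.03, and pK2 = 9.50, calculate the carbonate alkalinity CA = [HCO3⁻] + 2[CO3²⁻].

[CO2*] = KH · pCO2 = 10^(−1.44) × 2520×10^-6 = 9.150×10^-5 mol/kg
α₀ = 1/(1 + K1/[H⁺] + K1K2/[H⁺]²) = 1/(1 + 10^+1.42 + 10^-0.63) = 0.03631
DIC = [CO2*]/α₀ = 9.150×10^-5 / 0.03631 = 2.520 mmol/kg
CA = (α₁ + 2α₂)·DIC = (0.9552 + 2×0.008513) × 2.520 = 2.45 mmol/kg

CA = 2.45 mmol/kg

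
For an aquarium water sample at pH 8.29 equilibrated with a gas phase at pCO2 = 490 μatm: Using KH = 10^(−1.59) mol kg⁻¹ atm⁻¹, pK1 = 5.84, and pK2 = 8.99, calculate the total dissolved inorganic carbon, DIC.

DIC = 4.27 mmol/kg

[CO2*] = KH · pCO2 = 10^(−1.59) × 490×10^-6 = 1.259×10^-5 mol/kg
α₀ = 1/(1 + K1/[H⁺] + K1K2/[H⁺]²) = 1/(1 + 10^+2.45 + 10^+1.75) = 0.002949
DIC = [CO2*]/α₀ = 1.259×10^-5 / 0.002949 = 4.27 mmol/kg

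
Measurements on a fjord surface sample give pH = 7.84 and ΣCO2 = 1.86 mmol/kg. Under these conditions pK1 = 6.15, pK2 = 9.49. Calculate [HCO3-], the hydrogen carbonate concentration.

α₁ = 1 / (1 + [H⁺]/K1 + K2/[H⁺]) = 1 / (1 + 10^-1.69 + 10^-1.65)
   = 1 / (1 + 0.020417 + 0.022387) = 1/1.0428 = 0.9590
[HCO3⁻] = α₁ × DIC = 0.9590 × 1.86 = 1.78 mmol/kg

[HCO3⁻] = 1.78 mmol/kg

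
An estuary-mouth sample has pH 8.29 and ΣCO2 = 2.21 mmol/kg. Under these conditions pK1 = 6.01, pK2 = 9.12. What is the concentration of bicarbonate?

[HCO3⁻] = 1.92 mmol/kg

α₁ = 1 / (1 + [H⁺]/K1 + K2/[H⁺]) = 1 / (1 + 10^-2.28 + 10^-0.83)
   = 1 / (1 + 0.0052481 + 0.14791) = 1/1.1532 = 0.8672
[HCO3⁻] = α₁ × DIC = 0.8672 × 2.21 = 1.92 mmol/kg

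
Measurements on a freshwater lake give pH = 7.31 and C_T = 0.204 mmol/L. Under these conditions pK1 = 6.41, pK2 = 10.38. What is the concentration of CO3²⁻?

α₂ = 1 / (1 + [H⁺]/K2 + [H⁺]²/(K1K2)) = 1 / (1 + 10^+3.07 + 10^+2.17)
   = 1 / (1 + 1174.9 + 147.91) = 1/1323.8 = 0.0007554
[CO3²⁻] = α₂ × DIC = 0.0007554 × 0.204 = 0.000154 mmol/L = 0.154 μmol/L

[CO3²⁻] = 0.154 μmol/L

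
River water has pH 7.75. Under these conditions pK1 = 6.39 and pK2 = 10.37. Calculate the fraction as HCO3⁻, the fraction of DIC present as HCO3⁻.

α₁ = 1 / (1 + [H⁺]/K1 + K2/[H⁺]) = 1 / (1 + 10^-1.36 + 10^-2.62)
   = 1 / (1 + 0.043652 + 0.0023988) = 1/1.0461 = 0.9560

α₁ = 0.956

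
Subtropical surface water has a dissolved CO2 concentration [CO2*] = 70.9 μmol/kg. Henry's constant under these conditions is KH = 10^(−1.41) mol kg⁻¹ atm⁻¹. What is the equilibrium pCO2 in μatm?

KH = 10^(−1.41) = 3.890×10^-2 mol kg⁻¹ atm⁻¹
pCO2 = [CO2*]/KH = 70.9×10^-6 / 3.890×10^-2 = 1.82×10^-3 atm = 1820 μatm

pCO2 = 1820 μatm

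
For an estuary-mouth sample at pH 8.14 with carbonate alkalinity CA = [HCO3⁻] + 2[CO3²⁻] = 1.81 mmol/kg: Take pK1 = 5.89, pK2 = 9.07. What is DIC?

CA = [HCO3⁻] + 2[CO3²⁻] = (α₁ + 2α₂)·DIC
At pH 8.14: [H⁺]/K1 = 10^-2.25 = 0.0056234, K2/[H⁺] = 10^-0.93 = 0.11749
α₁ = 1/(1 + 0.0056234 + 0.11749) = 1/1.1231 = 0.8904; α₂ = α₁·K2/[H⁺] = 0.1046
α₁ + 2α₂ = 1.0996
DIC = CA / (α₁ + 2α₂) = 1.81 / 1.0996 = 1.65 mmol/kg

DIC = 1.65 mmol/kg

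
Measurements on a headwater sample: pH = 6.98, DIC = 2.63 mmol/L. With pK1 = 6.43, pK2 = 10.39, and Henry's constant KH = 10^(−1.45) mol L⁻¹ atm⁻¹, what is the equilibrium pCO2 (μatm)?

pCO2 = 1.63×10^4 μatm

α₀ = 1 / (1 + K1/[H⁺] + K1K2/[H⁺]²) = 1 / (1 + 10^+0.55 + 10^-2.86)
   = 1 / (1 + 3.5481 + 0.0013804) = 1/4.5495 = 0.2198
[CO2*] = α₀ × DIC = 0.2198 × 2.63 = 0.5781 mmol/L
pCO2 = [CO2*]/KH = 5.781×10^-4 / 3.548×10^-2 = 1.63×10^4 μatm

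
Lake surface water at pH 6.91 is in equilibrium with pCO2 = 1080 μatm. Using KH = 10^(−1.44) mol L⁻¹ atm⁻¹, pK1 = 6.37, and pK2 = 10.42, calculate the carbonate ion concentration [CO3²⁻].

[CO3²⁻] = 0.0420 μmol/L

[CO2*] = KH · pCO2 = 10^(−1.44) × 1080×10^-6 = 3.921×10^-5 mol/L
α₀ = 1/(1 + K1/[H⁺] + K1K2/[H⁺]²) = 1/(1 + 10^+0.54 + 10^-2.97) = 0.2238
DIC = [CO2*]/α₀ = 3.921×10^-5 / 0.2238 = 0.1752 mmol/L
[CO3²⁻] = α₂·DIC; α₂ = 0.0002398, so [CO3²⁻] = 0.0002398 × 0.1752 = 4.20×10^-5 mmol/L = 0.0420 μmol/L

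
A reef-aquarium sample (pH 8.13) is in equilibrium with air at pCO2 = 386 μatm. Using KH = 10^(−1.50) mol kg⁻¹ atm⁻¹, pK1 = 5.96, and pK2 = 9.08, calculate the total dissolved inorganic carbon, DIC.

DIC = 2.02 mmol/kg

[CO2*] = KH · pCO2 = 10^(−1.50) × 386×10^-6 = 1.221×10^-5 mol/kg
α₀ = 1/(1 + K1/[H⁺] + K1K2/[H⁺]²) = 1/(1 + 10^+2.17 + 10^+1.22) = 0.006042
DIC = [CO2*]/α₀ = 1.221×10^-5 / 0.006042 = 2.02 mmol/kg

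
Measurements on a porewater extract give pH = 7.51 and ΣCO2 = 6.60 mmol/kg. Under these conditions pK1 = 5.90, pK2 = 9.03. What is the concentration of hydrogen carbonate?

α₁ = 1 / (1 + [H⁺]/K1 + K2/[H⁺]) = 1 / (1 + 10^-1.61 + 10^-1.52)
   = 1 / (1 + 0.024547 + 0.030200) = 1/1.0547 = 0.9481
[HCO3⁻] = α₁ × DIC = 0.9481 × 6.60 = 6.26 mmol/kg

[HCO3⁻] = 6.26 mmol/kg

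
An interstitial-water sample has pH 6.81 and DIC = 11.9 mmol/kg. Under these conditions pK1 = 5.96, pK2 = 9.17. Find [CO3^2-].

[CO3²⁻] = 0.0453 mmol/kg

α₂ = 1 / (1 + [H⁺]/K2 + [H⁺]²/(K1K2)) = 1 / (1 + 10^+2.36 + 10^+1.51)
   = 1 / (1 + 229.09 + 32.359) = 1/262.45 = 0.003810
[CO3²⁻] = α₂ × DIC = 0.003810 × 11.9 = 0.0453 mmol/kg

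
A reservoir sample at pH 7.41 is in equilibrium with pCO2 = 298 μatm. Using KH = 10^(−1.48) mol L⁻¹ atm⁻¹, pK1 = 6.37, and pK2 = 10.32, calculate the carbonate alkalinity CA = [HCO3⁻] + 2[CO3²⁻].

CA = 0.108 mmol/L

[CO2*] = KH · pCO2 = 10^(−1.48) × 298×10^-6 = 9.868×10^-6 mol/L
α₀ = 1/(1 + K1/[H⁺] + K1K2/[H⁺]²) = 1/(1 + 10^+1.04 + 10^-1.87) = 0.08348
DIC = [CO2*]/α₀ = 9.868×10^-6 / 0.08348 = 0.1182 mmol/L
CA = (α₁ + 2α₂)·DIC = (0.9154 + 2×0.001126) × 0.1182 = 0.108 mmol/L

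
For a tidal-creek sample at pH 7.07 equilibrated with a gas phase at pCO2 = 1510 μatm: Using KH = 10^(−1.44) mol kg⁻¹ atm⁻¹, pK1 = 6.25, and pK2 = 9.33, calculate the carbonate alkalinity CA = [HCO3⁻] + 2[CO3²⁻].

CA = 0.366 mmol/kg

[CO2*] = KH · pCO2 = 10^(−1.44) × 1510×10^-6 = 5.482×10^-5 mol/kg
α₀ = 1/(1 + K1/[H⁺] + K1K2/[H⁺]²) = 1/(1 + 10^+0.82 + 10^-1.44) = 0.1308
DIC = [CO2*]/α₀ = 5.482×10^-5 / 0.1308 = 0.4190 mmol/kg
CA = (α₁ + 2α₂)·DIC = (0.8644 + 2×0.004750) × 0.4190 = 0.366 mmol/kg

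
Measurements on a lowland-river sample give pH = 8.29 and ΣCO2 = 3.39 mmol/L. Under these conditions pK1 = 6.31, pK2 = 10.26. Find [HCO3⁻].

[HCO3⁻] = 3.32 mmol/L

α₁ = 1 / (1 + [H⁺]/K1 + K2/[H⁺]) = 1 / (1 + 10^-1.98 + 10^-1.97)
   = 1 / (1 + 0.010471 + 0.010715) = 1/1.0212 = 0.9793
[HCO3⁻] = α₁ × DIC = 0.9793 × 3.39 = 3.32 mmol/L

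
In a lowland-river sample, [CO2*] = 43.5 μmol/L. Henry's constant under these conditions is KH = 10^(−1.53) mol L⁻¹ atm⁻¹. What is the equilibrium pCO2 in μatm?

KH = 10^(−1.53) = 2.951×10^-2 mol L⁻¹ atm⁻¹
pCO2 = [CO2*]/KH = 43.5×10^-6 / 2.951×10^-2 = 1.47×10^-3 atm = 1470 μatm

pCO2 = 1470 μatm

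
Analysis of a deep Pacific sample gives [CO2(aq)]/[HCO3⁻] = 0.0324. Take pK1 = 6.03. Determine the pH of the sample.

pH = 7.52

From K1 = [H⁺][HCO3⁻]/[CO2(aq)]:  pH = pK1 − log₁₀([CO2(aq)]/[HCO3⁻])
log₁₀(0.0324) = -1.489
pH = 6.03 − (-1.489) = 7.52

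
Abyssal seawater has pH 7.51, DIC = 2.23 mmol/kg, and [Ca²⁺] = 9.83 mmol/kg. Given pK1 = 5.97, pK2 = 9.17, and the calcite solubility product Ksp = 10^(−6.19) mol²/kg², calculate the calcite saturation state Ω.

Ω = 0.707

α₂ = 1 / (1 + [H⁺]/K2 + [H⁺]²/(K1K2)) = 1 / (1 + 10^+1.66 + 10^+0.12)
   = 1 / (1 + 45.709 + 1.3183) = 1/48.027 = 0.02082
[CO3²⁻] = α₂ × DIC = 0.02082 × 2.23 = 0.04643 mmol/kg
Ksp = 10^(−6.19) = 6.457×10^-7
Ω = [Ca²⁺][CO3²⁻]/Ksp = (9.83×10^-3)(4.643×10^-5) / 6.457×10^-7 = 0.707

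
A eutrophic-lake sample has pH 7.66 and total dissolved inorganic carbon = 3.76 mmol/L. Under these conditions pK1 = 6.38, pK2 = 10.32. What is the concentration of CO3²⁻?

α₂ = 1 / (1 + [H⁺]/K2 + [H⁺]²/(K1K2)) = 1 / (1 + 10^+2.66 + 10^+1.38)
   = 1 / (1 + 457.09 + 23.988) = 1/482.08 = 0.002074
[CO3²⁻] = α₂ × DIC = 0.002074 × 3.76 = 0.00780 mmol/L = 7.80 μmol/L

[CO3²⁻] = 7.80 μmol/L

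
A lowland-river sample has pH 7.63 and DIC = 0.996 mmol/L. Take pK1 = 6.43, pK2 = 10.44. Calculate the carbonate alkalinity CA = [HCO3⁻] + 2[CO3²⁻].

CA = 0.938 mmol/L

CA = [HCO3⁻] + 2[CO3²⁻] = (α₁ + 2α₂)·DIC
At pH 7.63: [H⁺]/K1 = 10^-1.20 = 0.063096, K2/[H⁺] = 10^-2.81 = 0.0015488
α₁ = 1/(1 + 0.063096 + 0.0015488) = 1/1.0646 = 0.9393; α₂ = α₁·K2/[H⁺] = 0.001455
α₁ + 2α₂ = 0.9422
CA = 0.9422 × 0.996 = 0.938 mmol/L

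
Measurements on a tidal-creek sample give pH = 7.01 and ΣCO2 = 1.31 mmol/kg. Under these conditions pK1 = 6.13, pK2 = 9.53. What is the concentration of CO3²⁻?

α₂ = 1 / (1 + [H⁺]/K2 + [H⁺]²/(K1K2)) = 1 / (1 + 10^+2.52 + 10^+1.64)
   = 1 / (1 + 331.13 + 43.652) = 1/375.78 = 0.002661
[CO3²⁻] = α₂ × DIC = 0.002661 × 1.31 = 0.00349 mmol/kg = 3.49 μmol/kg

[CO3²⁻] = 3.49 μmol/kg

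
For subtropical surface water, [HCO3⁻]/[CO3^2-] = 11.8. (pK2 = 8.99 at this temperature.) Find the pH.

pH = 7.92

From K2 = [H⁺][CO3^2-]/[HCO3⁻]:  pH = pK2 − log₁₀([HCO3⁻]/[CO3^2-])
log₁₀(11.8) = +1.072
pH = 8.99 − (+1.072) = 7.92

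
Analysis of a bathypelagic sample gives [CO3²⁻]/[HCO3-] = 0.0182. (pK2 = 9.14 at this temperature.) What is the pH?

From K2 = [H⁺][CO3²⁻]/[HCO3-]:  pH = pK2 + log₁₀([CO3²⁻]/[HCO3-])
log₁₀(0.0182) = -1.740
pH = 9.14 + (-1.740) = 7.40

pH = 7.40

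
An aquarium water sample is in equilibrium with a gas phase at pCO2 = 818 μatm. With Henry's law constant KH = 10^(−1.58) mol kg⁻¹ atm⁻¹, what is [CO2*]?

[CO2*] = 21.5 μmol/kg

KH = 10^(−1.58) = 2.630×10^-2 mol kg⁻¹ atm⁻¹
[CO2*] = KH · pCO2 = 2.630×10^-2 × 818×10^-6 atm = 2.15×10^-5 mol/kg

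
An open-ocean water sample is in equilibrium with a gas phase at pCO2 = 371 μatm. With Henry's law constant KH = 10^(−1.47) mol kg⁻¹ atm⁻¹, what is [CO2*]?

KH = 10^(−1.47) = 3.388×10^-2 mol kg⁻¹ atm⁻¹
[CO2*] = KH · pCO2 = 3.388×10^-2 × 371×10^-6 atm = 1.26×10^-5 mol/kg

[CO2*] = 12.6 μmol/kg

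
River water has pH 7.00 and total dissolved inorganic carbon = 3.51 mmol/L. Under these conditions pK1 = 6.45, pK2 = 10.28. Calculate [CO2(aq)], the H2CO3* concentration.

α₀ = 1 / (1 + K1/[H⁺] + K1K2/[H⁺]²) = 1 / (1 + 10^+0.55 + 10^-2.73)
   = 1 / (1 + 3.5481 + 0.0018621) = 1/4.5500 = 0.2198
[CO2*] = α₀ × DIC = 0.2198 × 3.51 = 0.771 mmol/L

[CO2*] = 0.771 mmol/L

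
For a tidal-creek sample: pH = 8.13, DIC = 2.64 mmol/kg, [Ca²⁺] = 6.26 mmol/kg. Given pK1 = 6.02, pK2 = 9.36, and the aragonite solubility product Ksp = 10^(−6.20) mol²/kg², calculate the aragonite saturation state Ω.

Ω = 1.45

α₂ = 1 / (1 + [H⁺]/K2 + [H⁺]²/(K1K2)) = 1 / (1 + 10^+1.23 + 10^-0.88)
   = 1 / (1 + 16.982 + 0.13183) = 1/18.114 = 0.05521
[CO3²⁻] = α₂ × DIC = 0.05521 × 2.64 = 0.1457 mmol/kg
Ksp = 10^(−6.20) = 6.310×10^-7
Ω = [Ca²⁺][CO3²⁻]/Ksp = (6.26×10^-3)(1.457×10^-4) / 6.310×10^-7 = 1.45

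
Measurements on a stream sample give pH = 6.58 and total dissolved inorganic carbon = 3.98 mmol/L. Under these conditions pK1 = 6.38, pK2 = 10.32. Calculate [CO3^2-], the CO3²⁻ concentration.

[CO3²⁻] = 0.444 μmol/L

α₂ = 1 / (1 + [H⁺]/K2 + [H⁺]²/(K1K2)) = 1 / (1 + 10^+3.74 + 10^+3.54)
   = 1 / (1 + 5495.4 + 3467.4) = 1/8963.8 = 0.0001116
[CO3²⁻] = α₂ × DIC = 0.0001116 × 3.98 = 0.000444 mmol/L = 0.444 μmol/L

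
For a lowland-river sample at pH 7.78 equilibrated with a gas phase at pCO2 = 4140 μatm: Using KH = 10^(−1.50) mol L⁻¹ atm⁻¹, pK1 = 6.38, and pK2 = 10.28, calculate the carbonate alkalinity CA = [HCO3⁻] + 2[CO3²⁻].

CA = 3.31 mmol/L

[CO2*] = KH · pCO2 = 10^(−1.50) × 4140×10^-6 = 1.309×10^-4 mol/L
α₀ = 1/(1 + K1/[H⁺] + K1K2/[H⁺]²) = 1/(1 + 10^+1.40 + 10^-1.10) = 0.03817
DIC = [CO2*]/α₀ = 1.309×10^-4 / 0.03817 = 3.430 mmol/L
CA = (α₁ + 2α₂)·DIC = (0.9588 + 2×0.003032) × 3.430 = 3.31 mmol/L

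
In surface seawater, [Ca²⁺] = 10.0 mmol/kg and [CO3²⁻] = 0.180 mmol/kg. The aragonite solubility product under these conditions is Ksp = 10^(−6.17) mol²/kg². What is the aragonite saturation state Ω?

Ω = 2.66

Ksp = 10^(−6.17) = 6.761×10^-7
Ω = [Ca²⁺][CO3²⁻]/Ksp = (10.0×10^-3)(0.180×10^-3) / 6.761×10^-7 = 2.66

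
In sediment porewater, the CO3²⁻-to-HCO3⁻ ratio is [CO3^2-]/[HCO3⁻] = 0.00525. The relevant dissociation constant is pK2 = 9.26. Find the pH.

From K2 = [H⁺][CO3^2-]/[HCO3⁻]:  pH = pK2 + log₁₀([CO3^2-]/[HCO3⁻])
log₁₀(0.00525) = -2.280
pH = 9.26 + (-2.280) = 6.98

pH = 6.98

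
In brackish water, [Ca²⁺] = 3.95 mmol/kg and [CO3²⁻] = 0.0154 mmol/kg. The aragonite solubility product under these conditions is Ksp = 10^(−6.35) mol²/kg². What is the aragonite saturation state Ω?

Ksp = 10^(−6.35) = 4.467×10^-7
Ω = [Ca²⁺][CO3²⁻]/Ksp = (3.95×10^-3)(0.0154×10^-3) / 4.467×10^-7 = 0.136

Ω = 0.136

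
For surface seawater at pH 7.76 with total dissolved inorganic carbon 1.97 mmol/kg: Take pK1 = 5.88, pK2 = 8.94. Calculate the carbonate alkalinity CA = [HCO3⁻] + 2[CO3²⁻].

CA = [HCO3⁻] + 2[CO3²⁻] = (α₁ + 2α₂)·DIC
At pH 7.76: [H⁺]/K1 = 10^-1.88 = 0.013183, K2/[H⁺] = 10^-1.18 = 0.066069
α₁ = 1/(1 + 0.013183 + 0.066069) = 1/1.0793 = 0.9266; α₂ = α₁·K2/[H⁺] = 0.06122
α₁ + 2α₂ = 1.0490
CA = 1.0490 × 1.97 = 2.07 mmol/kg

CA = 2.07 mmol/kg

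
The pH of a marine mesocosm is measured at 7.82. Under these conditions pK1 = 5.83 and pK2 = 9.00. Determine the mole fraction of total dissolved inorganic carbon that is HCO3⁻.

α₁ = 0.929

α₁ = 1 / (1 + [H⁺]/K1 + K2/[H⁺]) = 1 / (1 + 10^-1.99 + 10^-1.18)
   = 1 / (1 + 0.010233 + 0.066069) = 1/1.0763 = 0.9291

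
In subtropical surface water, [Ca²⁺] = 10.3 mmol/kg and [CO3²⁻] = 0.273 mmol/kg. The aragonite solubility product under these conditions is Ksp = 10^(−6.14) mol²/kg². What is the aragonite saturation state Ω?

Ω = 3.88

Ksp = 10^(−6.14) = 7.244×10^-7
Ω = [Ca²⁺][CO3²⁻]/Ksp = (10.3×10^-3)(0.273×10^-3) / 7.244×10^-7 = 3.88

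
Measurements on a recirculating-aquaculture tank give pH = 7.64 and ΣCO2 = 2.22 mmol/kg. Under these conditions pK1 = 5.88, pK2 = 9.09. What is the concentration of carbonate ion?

[CO3²⁻] = 0.0748 mmol/kg

α₂ = 1 / (1 + [H⁺]/K2 + [H⁺]²/(K1K2)) = 1 / (1 + 10^+1.45 + 10^-0.31)
   = 1 / (1 + 28.184 + 0.48978) = 1/29.674 = 0.03370
[CO3²⁻] = α₂ × DIC = 0.03370 × 2.22 = 0.0748 mmol/kg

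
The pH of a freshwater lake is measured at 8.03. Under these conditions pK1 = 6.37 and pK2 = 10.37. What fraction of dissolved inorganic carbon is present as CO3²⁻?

α₂ = 1 / (1 + [H⁺]/K2 + [H⁺]²/(K1K2)) = 1 / (1 + 10^+2.34 + 10^+0.68)
   = 1 / (1 + 218.78 + 4.7863) = 1/224.56 = 0.004453

α₂ = 0.00445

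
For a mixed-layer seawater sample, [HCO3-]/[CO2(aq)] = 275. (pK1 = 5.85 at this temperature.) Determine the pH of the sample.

pH = 8.29

From K1 = [H⁺][HCO3-]/[CO2(aq)]:  pH = pK1 + log₁₀([HCO3-]/[CO2(aq)])
log₁₀(275) = +2.439
pH = 5.85 + (+2.439) = 8.29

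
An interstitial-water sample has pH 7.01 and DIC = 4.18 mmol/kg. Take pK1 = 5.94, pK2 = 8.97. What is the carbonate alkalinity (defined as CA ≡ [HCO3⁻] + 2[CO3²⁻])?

CA = [HCO3⁻] + 2[CO3²⁻] = (α₁ + 2α₂)·DIC
At pH 7.01: [H⁺]/K1 = 10^-1.07 = 0.085114, K2/[H⁺] = 10^-1.96 = 0.010965
α₁ = 1/(1 + 0.085114 + 0.010965) = 1/1.0961 = 0.9123; α₂ = α₁·K2/[H⁺] = 0.01000
α₁ + 2α₂ = 0.9324
CA = 0.9324 × 4.18 = 3.90 mmol/kg

CA = 3.90 mmol/kg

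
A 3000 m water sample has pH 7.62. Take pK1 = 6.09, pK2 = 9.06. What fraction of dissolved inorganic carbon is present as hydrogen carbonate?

α₁ = 1 / (1 + [H⁺]/K1 + K2/[H⁺]) = 1 / (1 + 10^-1.53 + 10^-1.44)
   = 1 / (1 + 0.029512 + 0.036308) = 1/1.0658 = 0.9382

α₁ = 0.938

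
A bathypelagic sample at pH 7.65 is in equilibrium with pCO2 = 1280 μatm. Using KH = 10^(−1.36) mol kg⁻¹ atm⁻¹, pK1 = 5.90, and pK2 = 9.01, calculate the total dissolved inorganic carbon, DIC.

DIC = 3.34 mmol/kg

[CO2*] = KH · pCO2 = 10^(−1.36) × 1280×10^-6 = 5.587×10^-5 mol/kg
α₀ = 1/(1 + K1/[H⁺] + K1K2/[H⁺]²) = 1/(1 + 10^+1.75 + 10^+0.39) = 0.01675
DIC = [CO2*]/α₀ = 5.587×10^-5 / 0.01675 = 3.34 mmol/kg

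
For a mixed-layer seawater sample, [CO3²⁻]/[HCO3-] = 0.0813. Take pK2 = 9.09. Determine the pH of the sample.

pH = 8.00

From K2 = [H⁺][CO3²⁻]/[HCO3-]:  pH = pK2 + log₁₀([CO3²⁻]/[HCO3-])
log₁₀(0.0813) = -1.090
pH = 9.09 + (-1.090) = 8.00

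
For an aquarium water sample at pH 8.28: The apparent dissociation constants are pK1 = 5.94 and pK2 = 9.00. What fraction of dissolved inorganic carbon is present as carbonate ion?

α₂ = 1 / (1 + [H⁺]/K2 + [H⁺]²/(K1K2)) = 1 / (1 + 10^+0.72 + 10^-1.62)
   = 1 / (1 + 5.2481 + 0.023988) = 1/6.2721 = 0.1594

α₂ = 0.159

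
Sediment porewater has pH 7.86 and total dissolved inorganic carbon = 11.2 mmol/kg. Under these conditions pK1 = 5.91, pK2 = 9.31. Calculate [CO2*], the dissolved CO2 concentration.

α₀ = 1 / (1 + K1/[H⁺] + K1K2/[H⁺]²) = 1 / (1 + 10^+1.95 + 10^+0.50)
   = 1 / (1 + 89.125 + 3.1623) = 1/93.287 = 0.01072
[CO2*] = α₀ × DIC = 0.01072 × 11.2 = 0.120 mmol/kg

[CO2*] = 0.120 mmol/kg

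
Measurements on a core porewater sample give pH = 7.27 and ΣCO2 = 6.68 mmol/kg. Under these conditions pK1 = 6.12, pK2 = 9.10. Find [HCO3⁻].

[HCO3⁻] = 6.15 mmol/kg

α₁ = 1 / (1 + [H⁺]/K1 + K2/[H⁺]) = 1 / (1 + 10^-1.15 + 10^-1.83)
   = 1 / (1 + 0.070795 + 0.014791) = 1/1.0856 = 0.9212
[HCO3⁻] = α₁ × DIC = 0.9212 × 6.68 = 6.15 mmol/kg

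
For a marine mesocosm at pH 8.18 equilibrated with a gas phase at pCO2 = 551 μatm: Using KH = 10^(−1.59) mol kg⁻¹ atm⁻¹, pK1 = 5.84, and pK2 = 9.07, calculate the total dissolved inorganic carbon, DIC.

DIC = 3.51 mmol/kg

[CO2*] = KH · pCO2 = 10^(−1.59) × 551×10^-6 = 1.416×10^-5 mol/kg
α₀ = 1/(1 + K1/[H⁺] + K1K2/[H⁺]²) = 1/(1 + 10^+2.34 + 10^+1.45) = 0.004033
DIC = [CO2*]/α₀ = 1.416×10^-5 / 0.004033 = 3.51 mmol/kg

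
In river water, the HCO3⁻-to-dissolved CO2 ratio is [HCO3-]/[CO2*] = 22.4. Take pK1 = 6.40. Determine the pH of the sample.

From K1 = [H⁺][HCO3-]/[CO2*]:  pH = pK1 + log₁₀([HCO3-]/[CO2*])
log₁₀(22.4) = +1.350
pH = 6.40 + (+1.350) = 7.75

pH = 7.75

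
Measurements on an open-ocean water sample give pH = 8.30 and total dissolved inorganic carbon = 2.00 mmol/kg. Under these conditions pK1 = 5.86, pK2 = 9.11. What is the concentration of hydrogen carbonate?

[HCO3⁻] = 1.73 mmol/kg

α₁ = 1 / (1 + [H⁺]/K1 + K2/[H⁺]) = 1 / (1 + 10^-2.44 + 10^-0.81)
   = 1 / (1 + 0.0036308 + 0.15488) = 1/1.1585 = 0.8632
[HCO3⁻] = α₁ × DIC = 0.8632 × 2.00 = 1.73 mmol/kg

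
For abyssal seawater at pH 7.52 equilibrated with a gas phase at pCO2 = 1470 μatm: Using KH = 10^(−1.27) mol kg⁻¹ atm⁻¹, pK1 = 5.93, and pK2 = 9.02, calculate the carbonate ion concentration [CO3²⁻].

[CO3²⁻] = 0.0971 mmol/kg

[CO2*] = KH · pCO2 = 10^(−1.27) × 1470×10^-6 = 7.894×10^-5 mol/kg
α₀ = 1/(1 + K1/[H⁺] + K1K2/[H⁺]²) = 1/(1 + 10^+1.59 + 10^+0.09) = 0.02431
DIC = [CO2*]/α₀ = 7.894×10^-5 / 0.02431 = 3.247 mmol/kg
[CO3²⁻] = α₂·DIC; α₂ = 0.02991, so [CO3²⁻] = 0.02991 × 3.247 = 0.0971 mmol/kg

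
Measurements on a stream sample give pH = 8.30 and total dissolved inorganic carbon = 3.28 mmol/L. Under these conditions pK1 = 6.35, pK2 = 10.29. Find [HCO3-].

α₁ = 1 / (1 + [H⁺]/K1 + K2/[H⁺]) = 1 / (1 + 10^-1.95 + 10^-1.99)
   = 1 / (1 + 0.011220 + 0.010233) = 1/1.0215 = 0.9790
[HCO3⁻] = α₁ × DIC = 0.9790 × 3.28 = 3.21 mmol/L

[HCO3⁻] = 3.21 mmol/L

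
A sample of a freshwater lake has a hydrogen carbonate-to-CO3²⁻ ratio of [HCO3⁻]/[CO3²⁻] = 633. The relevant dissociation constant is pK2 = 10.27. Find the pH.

From K2 = [H⁺][CO3²⁻]/[HCO3⁻]:  pH = pK2 − log₁₀([HCO3⁻]/[CO3²⁻])
log₁₀(633) = +2.801
pH = 10.27 − (+2.801) = 7.47

pH = 7.47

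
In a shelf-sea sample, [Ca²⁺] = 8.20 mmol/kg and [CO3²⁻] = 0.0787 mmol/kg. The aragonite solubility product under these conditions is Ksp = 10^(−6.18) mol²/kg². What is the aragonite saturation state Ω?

Ω = 0.977

Ksp = 10^(−6.18) = 6.607×10^-7
Ω = [Ca²⁺][CO3²⁻]/Ksp = (8.20×10^-3)(0.0787×10^-3) / 6.607×10^-7 = 0.977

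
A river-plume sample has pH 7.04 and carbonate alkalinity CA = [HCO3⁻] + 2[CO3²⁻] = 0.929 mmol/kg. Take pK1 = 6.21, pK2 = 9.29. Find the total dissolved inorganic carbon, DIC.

DIC = 1.06 mmol/kg

CA = [HCO3⁻] + 2[CO3²⁻] = (α₁ + 2α₂)·DIC
At pH 7.04: [H⁺]/K1 = 10^-0.83 = 0.14791, K2/[H⁺] = 10^-2.25 = 0.0056234
α₁ = 1/(1 + 0.14791 + 0.0056234) = 1/1.1535 = 0.8669; α₂ = α₁·K2/[H⁺] = 0.004875
α₁ + 2α₂ = 0.8767
DIC = CA / (α₁ + 2α₂) = 0.929 / 0.8767 = 1.06 mmol/kg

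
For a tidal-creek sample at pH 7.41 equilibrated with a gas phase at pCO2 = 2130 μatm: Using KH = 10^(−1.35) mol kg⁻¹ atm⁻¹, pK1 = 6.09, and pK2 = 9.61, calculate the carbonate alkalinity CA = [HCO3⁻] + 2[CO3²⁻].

[CO2*] = KH · pCO2 = 10^(−1.35) × 2130×10^-6 = 9.514×10^-5 mol/kg
α₀ = 1/(1 + K1/[H⁺] + K1K2/[H⁺]²) = 1/(1 + 10^+1.32 + 10^-0.88) = 0.04540
DIC = [CO2*]/α₀ = 9.514×10^-5 / 0.04540 = 2.096 mmol/kg
CA = (α₁ + 2α₂)·DIC = (0.9486 + 2×0.005985) × 2.096 = 2.01 mmol/kg

CA = 2.01 mmol/kg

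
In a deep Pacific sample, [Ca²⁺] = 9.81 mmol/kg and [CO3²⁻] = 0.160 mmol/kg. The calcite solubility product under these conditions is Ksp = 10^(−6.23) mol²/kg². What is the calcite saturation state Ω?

Ω = 2.67

Ksp = 10^(−6.23) = 5.888×10^-7
Ω = [Ca²⁺][CO3²⁻]/Ksp = (9.81×10^-3)(0.160×10^-3) / 5.888×10^-7 = 2.67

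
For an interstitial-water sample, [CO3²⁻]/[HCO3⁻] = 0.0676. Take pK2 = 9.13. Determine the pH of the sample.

From K2 = [H⁺][CO3²⁻]/[HCO3⁻]:  pH = pK2 + log₁₀([CO3²⁻]/[HCO3⁻])
log₁₀(0.0676) = -1.170
pH = 9.13 + (-1.170) = 7.96

pH = 7.96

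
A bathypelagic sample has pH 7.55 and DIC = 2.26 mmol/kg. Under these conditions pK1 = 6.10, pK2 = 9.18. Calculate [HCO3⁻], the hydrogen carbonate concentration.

[HCO3⁻] = 2.13 mmol/kg

α₁ = 1 / (1 + [H⁺]/K1 + K2/[H⁺]) = 1 / (1 + 10^-1.45 + 10^-1.63)
   = 1 / (1 + 0.035481 + 0.023442) = 1/1.0589 = 0.9444
[HCO3⁻] = α₁ × DIC = 0.9444 × 2.26 = 2.13 mmol/kg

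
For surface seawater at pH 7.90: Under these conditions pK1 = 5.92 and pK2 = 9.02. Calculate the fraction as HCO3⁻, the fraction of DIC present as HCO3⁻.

α₁ = 0.921

α₁ = 1 / (1 + [H⁺]/K1 + K2/[H⁺]) = 1 / (1 + 10^-1.98 + 10^-1.12)
   = 1 / (1 + 0.010471 + 0.075858) = 1/1.0863 = 0.9205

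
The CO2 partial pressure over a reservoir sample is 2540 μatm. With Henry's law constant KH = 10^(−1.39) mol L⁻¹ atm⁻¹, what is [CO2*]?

KH = 10^(−1.39) = 4.074×10^-2 mol L⁻¹ atm⁻¹
[CO2*] = KH · pCO2 = 4.074×10^-2 × 2540×10^-6 atm = 1.03×10^-4 mol/L

[CO2*] = 103 μmol/L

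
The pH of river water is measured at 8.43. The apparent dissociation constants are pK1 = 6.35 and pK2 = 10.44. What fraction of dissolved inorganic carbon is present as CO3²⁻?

α₂ = 1 / (1 + [H⁺]/K2 + [H⁺]²/(K1K2)) = 1 / (1 + 10^+2.01 + 10^-0.07)
   = 1 / (1 + 102.33 + 0.85114) = 1/104.18 = 0.009599

α₂ = 0.00960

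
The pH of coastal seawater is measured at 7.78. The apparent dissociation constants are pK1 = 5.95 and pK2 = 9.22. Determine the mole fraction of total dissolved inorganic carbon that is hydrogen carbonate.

α₁ = 1 / (1 + [H⁺]/K1 + K2/[H⁺]) = 1 / (1 + 10^-1.83 + 10^-1.44)
   = 1 / (1 + 0.014791 + 0.036308) = 1/1.0511 = 0.9514

α₁ = 0.951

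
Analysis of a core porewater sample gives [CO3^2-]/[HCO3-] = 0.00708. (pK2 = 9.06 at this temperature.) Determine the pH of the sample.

pH = 6.91

From K2 = [H⁺][CO3^2-]/[HCO3-]:  pH = pK2 + log₁₀([CO3^2-]/[HCO3-])
log₁₀(0.00708) = -2.150
pH = 9.06 + (-2.150) = 6.91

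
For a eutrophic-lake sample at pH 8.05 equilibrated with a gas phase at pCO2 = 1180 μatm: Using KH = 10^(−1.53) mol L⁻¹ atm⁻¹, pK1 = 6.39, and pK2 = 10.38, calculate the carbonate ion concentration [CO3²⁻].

[CO2*] = KH · pCO2 = 10^(−1.53) × 1180×10^-6 = 3.482×10^-5 mol/L
α₀ = 1/(1 + K1/[H⁺] + K1K2/[H⁺]²) = 1/(1 + 10^+1.66 + 10^-0.67) = 0.02131
DIC = [CO2*]/α₀ = 3.482×10^-5 / 0.02131 = 1.634 mmol/L
[CO3²⁻] = α₂·DIC; α₂ = 0.004556, so [CO3²⁻] = 0.004556 × 1.634 = 0.00745 mmol/L = 7.45 μmol/L

[CO3²⁻] = 7.45 μmol/L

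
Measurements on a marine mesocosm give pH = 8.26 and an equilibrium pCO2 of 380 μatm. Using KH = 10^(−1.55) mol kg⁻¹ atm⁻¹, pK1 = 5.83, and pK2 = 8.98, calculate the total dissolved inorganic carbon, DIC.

[CO2*] = KH · pCO2 = 10^(−1.55) × 380×10^-6 = 1.071×10^-5 mol/kg
α₀ = 1/(1 + K1/[H⁺] + K1K2/[H⁺]²) = 1/(1 + 10^+2.43 + 10^+1.71) = 0.003111
DIC = [CO2*]/α₀ = 1.071×10^-5 / 0.003111 = 3.44 mmol/kg

DIC = 3.44 mmol/kg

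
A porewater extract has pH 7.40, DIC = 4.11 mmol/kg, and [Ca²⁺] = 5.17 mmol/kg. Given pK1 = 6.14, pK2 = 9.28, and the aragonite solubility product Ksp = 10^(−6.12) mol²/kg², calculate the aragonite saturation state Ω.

Ω = 0.346

α₂ = 1 / (1 + [H⁺]/K2 + [H⁺]²/(K1K2)) = 1 / (1 + 10^+1.88 + 10^+0.62)
   = 1 / (1 + 75.858 + 4.1687) = 1/81.026 = 0.01234
[CO3²⁻] = α₂ × DIC = 0.01234 × 4.11 = 0.05072 mmol/kg
Ksp = 10^(−6.12) = 7.586×10^-7
Ω = [Ca²⁺][CO3²⁻]/Ksp = (5.17×10^-3)(5.072×10^-5) / 7.586×10^-7 = 0.346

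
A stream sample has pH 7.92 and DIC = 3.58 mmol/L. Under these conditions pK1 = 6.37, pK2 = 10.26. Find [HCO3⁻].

[HCO3⁻] = 3.47 mmol/L

α₁ = 1 / (1 + [H⁺]/K1 + K2/[H⁺]) = 1 / (1 + 10^-1.55 + 10^-2.34)
   = 1 / (1 + 0.028184 + 0.0045709) = 1/1.0328 = 0.9683
[HCO3⁻] = α₁ × DIC = 0.9683 × 3.58 = 3.47 mmol/L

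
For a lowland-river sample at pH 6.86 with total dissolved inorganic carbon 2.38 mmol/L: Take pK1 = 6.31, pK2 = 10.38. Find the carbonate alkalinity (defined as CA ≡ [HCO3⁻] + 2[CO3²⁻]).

CA = [HCO3⁻] + 2[CO3²⁻] = (α₁ + 2α₂)·DIC
At pH 6.86: [H⁺]/K1 = 10^-0.55 = 0.28184, K2/[H⁺] = 10^-3.52 = 0.00030200
α₁ = 1/(1 + 0.28184 + 0.00030200) = 1/1.2821 = 0.7799; α₂ = α₁·K2/[H⁺] = 0.0002355
α₁ + 2α₂ = 0.7804
CA = 0.7804 × 2.38 = 1.86 mmol/L

CA = 1.86 mmol/L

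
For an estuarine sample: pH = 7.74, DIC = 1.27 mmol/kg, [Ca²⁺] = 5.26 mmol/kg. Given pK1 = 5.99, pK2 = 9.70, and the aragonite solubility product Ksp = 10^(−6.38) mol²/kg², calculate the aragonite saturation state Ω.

α₂ = 1 / (1 + [H⁺]/K2 + [H⁺]²/(K1K2)) = 1 / (1 + 10^+1.96 + 10^+0.21)
   = 1 / (1 + 91.201 + 1.6218) = 1/93.823 = 0.01066
[CO3²⁻] = α₂ × DIC = 0.01066 × 1.27 = 0.01354 mmol/kg = 13.54 μmol/kg
Ksp = 10^(−6.38) = 4.169×10^-7
Ω = [Ca²⁺][CO3²⁻]/Ksp = (5.26×10^-3)(1.354×10^-5) / 4.169×10^-7 = 0.171

Ω = 0.171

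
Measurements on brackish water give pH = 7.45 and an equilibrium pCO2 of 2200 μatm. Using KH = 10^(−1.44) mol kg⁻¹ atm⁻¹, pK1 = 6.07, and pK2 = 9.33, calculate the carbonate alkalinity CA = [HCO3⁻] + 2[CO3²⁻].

CA = 1.97 mmol/kg

[CO2*] = KH · pCO2 = 10^(−1.44) × 2200×10^-6 = 7.988×10^-5 mol/kg
α₀ = 1/(1 + K1/[H⁺] + K1K2/[H⁺]²) = 1/(1 + 10^+1.38 + 10^-0.50) = 0.03952
DIC = [CO2*]/α₀ = 7.988×10^-5 / 0.03952 = 2.021 mmol/kg
CA = (α₁ + 2α₂)·DIC = (0.9480 + 2×0.01250) × 2.021 = 1.97 mmol/kg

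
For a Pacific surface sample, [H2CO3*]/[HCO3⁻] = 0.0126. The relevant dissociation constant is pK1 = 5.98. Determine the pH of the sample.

From K1 = [H⁺][HCO3⁻]/[H2CO3*]:  pH = pK1 − log₁₀([H2CO3*]/[HCO3⁻])
log₁₀(0.0126) = -1.900
pH = 5.98 − (-1.900) = 7.88

pH = 7.88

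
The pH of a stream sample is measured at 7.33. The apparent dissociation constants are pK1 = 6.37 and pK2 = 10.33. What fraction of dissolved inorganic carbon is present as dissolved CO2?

α₀ = 1 / (1 + K1/[H⁺] + K1K2/[H⁺]²) = 1 / (1 + 10^+0.96 + 10^-2.04)
   = 1 / (1 + 9.1201 + 0.0091201) = 1/10.129 = 0.09872

α₀ = 0.0987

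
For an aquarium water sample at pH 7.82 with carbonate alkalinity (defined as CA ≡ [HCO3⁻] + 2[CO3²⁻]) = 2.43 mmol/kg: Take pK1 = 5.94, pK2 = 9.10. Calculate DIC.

DIC = 2.34 mmol/kg

CA = [HCO3⁻] + 2[CO3²⁻] = (α₁ + 2α₂)·DIC
At pH 7.82: [H⁺]/K1 = 10^-1.88 = 0.013183, K2/[H⁺] = 10^-1.28 = 0.052481
α₁ = 1/(1 + 0.013183 + 0.052481) = 1/1.0657 = 0.9384; α₂ = α₁·K2/[H⁺] = 0.04925
α₁ + 2α₂ = 1.0369
DIC = CA / (α₁ + 2α₂) = 2.43 / 1.0369 = 2.34 mmol/kg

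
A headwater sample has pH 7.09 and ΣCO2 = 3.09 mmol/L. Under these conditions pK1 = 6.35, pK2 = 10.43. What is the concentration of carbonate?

α₂ = 1 / (1 + [H⁺]/K2 + [H⁺]²/(K1K2)) = 1 / (1 + 10^+3.34 + 10^+2.60)
   = 1 / (1 + 2187.8 + 398.11) = 1/2586.9 = 0.0003866
[CO3²⁻] = α₂ × DIC = 0.0003866 × 3.09 = 0.00119 mmol/L = 1.19 μmol/L

[CO3²⁻] = 1.19 μmol/L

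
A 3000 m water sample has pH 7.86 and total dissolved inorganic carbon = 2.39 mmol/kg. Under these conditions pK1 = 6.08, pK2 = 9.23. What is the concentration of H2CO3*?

α₀ = 1 / (1 + K1/[H⁺] + K1K2/[H⁺]²) = 1 / (1 + 10^+1.78 + 10^+0.41)
   = 1 / (1 + 60.256 + 2.5704) = 1/63.826 = 0.01567
[CO2*] = α₀ × DIC = 0.01567 × 2.39 = 0.0374 mmol/kg

[CO2*] = 0.0374 mmol/kg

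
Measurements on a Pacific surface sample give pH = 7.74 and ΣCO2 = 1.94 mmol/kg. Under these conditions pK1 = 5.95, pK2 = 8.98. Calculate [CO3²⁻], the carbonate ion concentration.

[CO3²⁻] = 0.104 mmol/kg

α₂ = 1 / (1 + [H⁺]/K2 + [H⁺]²/(K1K2)) = 1 / (1 + 10^+1.24 + 10^-0.55)
   = 1 / (1 + 17.378 + 0.28184) = 1/18.660 = 0.05359
[CO3²⁻] = α₂ × DIC = 0.05359 × 1.94 = 0.104 mmol/kg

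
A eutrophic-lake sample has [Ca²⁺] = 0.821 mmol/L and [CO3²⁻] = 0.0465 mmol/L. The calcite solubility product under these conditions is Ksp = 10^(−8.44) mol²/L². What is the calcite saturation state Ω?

Ksp = 10^(−8.44) = 3.631×10^-9
Ω = [Ca²⁺][CO3²⁻]/Ksp = (0.821×10^-3)(0.0465×10^-3) / 3.631×10^-9 = 10.5

Ω = 10.5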